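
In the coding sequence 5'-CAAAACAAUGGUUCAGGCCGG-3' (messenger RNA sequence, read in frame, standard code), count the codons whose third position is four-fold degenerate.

4

Codon 1 CAA (Gln): third position 2-fold.
Codon 2 AAC (Asn): third position 2-fold.
Codon 3 AAU (Asn): third position 2-fold.
Codon 4 GGU (Gly): third position 4-fold.
Codon 5 UCA (Ser): third position 4-fold.
Codon 6 GGC (Gly): third position 4-fold.
Codon 7 CGG (Arg): third position 4-fold.
Four-fold degenerate third positions: 4.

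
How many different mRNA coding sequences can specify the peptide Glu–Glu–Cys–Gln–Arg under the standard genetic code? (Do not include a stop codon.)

Glu: 2 codons.
Glu: 2 codons.
Cys: 2 codons.
Gln: 2 codons.
Arg: 6 codons.
2 × 2 × 2 × 2 × 6 = 96.

96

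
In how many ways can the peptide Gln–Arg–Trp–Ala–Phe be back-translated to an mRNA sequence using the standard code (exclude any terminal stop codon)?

96

Gln: 2 codons.
Arg: 6 codons.
Trp: 1 codon.
Ala: 4 codons.
Phe: 2 codons.
2 × 6 × 1 × 4 × 2 = 96.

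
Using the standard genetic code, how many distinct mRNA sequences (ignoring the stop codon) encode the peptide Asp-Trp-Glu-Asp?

Asp: 2 codons.
Trp: 1 codon.
Glu: 2 codons.
Asp: 2 codons.
2 × 1 × 2 × 2 = 8.

8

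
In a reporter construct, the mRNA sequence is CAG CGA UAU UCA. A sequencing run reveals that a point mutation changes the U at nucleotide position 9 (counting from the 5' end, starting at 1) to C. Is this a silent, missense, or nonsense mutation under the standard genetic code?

Position 9 falls in codon 3: UAU → Tyr.
After the substitution the codon is UAC → Tyr.
Both encode Tyr, so the change is synonymous.

silent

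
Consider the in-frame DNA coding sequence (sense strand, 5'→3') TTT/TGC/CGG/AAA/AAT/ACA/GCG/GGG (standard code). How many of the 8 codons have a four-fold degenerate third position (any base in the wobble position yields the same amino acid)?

Codon 1 TTT (Phe): third position 2-fold.
Codon 2 TGC (Cys): third position 2-fold.
Codon 3 CGG (Arg): third position 4-fold.
Codon 4 AAA (Lys): third position 2-fold.
Codon 5 AAT (Asn): third position 2-fold.
Codon 6 ACA (Thr): third position 4-fold.
Codon 7 GCG (Ala): third position 4-fold.
Codon 8 GGG (Gly): third position 4-fold.
Four-fold degenerate third positions: 4.

4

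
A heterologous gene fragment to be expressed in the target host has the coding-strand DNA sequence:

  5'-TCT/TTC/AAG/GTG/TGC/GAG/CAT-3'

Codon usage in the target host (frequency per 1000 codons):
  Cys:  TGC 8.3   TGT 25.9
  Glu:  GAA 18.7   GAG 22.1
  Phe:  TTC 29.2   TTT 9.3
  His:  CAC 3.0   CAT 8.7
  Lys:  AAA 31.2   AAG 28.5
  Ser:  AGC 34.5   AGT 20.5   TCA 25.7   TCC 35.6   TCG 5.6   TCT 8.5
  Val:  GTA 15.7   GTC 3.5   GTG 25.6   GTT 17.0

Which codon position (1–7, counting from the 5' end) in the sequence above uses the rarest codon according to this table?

Codon 1 TCT (Ser): 8.5 per 1000.
Codon 2 TTC (Phe): 29.2 per 1000.
Codon 3 AAG (Lys): 28.5 per 1000.
Codon 4 GTG (Val): 25.6 per 1000.
Codon 5 TGC (Cys): 8.3 per 1000.
Codon 6 GAG (Glu): 22.1 per 1000.
Codon 7 CAT (His): 8.7 per 1000.
Lowest frequency is 8.3 at codon 5.

5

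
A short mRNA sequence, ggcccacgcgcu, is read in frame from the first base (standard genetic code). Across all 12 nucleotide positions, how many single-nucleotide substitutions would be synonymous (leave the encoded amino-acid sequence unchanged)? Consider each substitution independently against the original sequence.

12

Codon 1 (GGC, Gly): 3 synonymous substitutions.
Codon 2 (CCA, Pro): 3 synonymous substitutions.
Codon 3 (CGC, Arg): 3 synonymous substitutions.
Codon 4 (GCU, Ala): 3 synonymous substitutions.
Total: 3 + 3 + 3 + 3 = 12.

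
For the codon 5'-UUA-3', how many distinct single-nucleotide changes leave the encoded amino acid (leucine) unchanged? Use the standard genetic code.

Position 1: CUA → 1 synonymous.
Position 2: none → 0 synonymous.
Position 3: UUG → 1 synonymous.
Total: 1 + 0 + 1 = 2.

2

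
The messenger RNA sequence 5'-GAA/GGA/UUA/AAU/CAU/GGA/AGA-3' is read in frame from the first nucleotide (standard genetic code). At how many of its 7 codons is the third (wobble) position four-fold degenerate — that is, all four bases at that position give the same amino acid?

Codon 1 GAA (Glu): third position 2-fold.
Codon 2 GGA (Gly): third position 4-fold.
Codon 3 UUA (Leu): third position 2-fold.
Codon 4 AAU (Asn): third position 2-fold.
Codon 5 CAU (His): third position 2-fold.
Codon 6 GGA (Gly): third position 4-fold.
Codon 7 AGA (Arg): third position 2-fold.
Four-fold degenerate third positions: 2.

2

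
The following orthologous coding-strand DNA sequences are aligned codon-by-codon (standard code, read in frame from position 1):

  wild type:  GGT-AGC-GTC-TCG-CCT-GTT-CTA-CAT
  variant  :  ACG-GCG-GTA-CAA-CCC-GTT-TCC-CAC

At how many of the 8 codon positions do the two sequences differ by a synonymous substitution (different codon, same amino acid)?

Codon 1: GGT Gly / ACG Thr — nonsynonymous.
Codon 2: AGC Ser / GCG Ala — nonsynonymous.
Codon 3: GTC Val / GTA Val — synonymous.
Codon 4: TCG Ser / CAA Gln — nonsynonymous.
Codon 5: CCT Pro / CCC Pro — synonymous.
Codon 6: GTT Val / GTT Val — identical.
Codon 7: CTA Leu / TCC Ser — nonsynonymous.
Codon 8: CAT His / CAC His — synonymous.
Synonymous differences: 3.

3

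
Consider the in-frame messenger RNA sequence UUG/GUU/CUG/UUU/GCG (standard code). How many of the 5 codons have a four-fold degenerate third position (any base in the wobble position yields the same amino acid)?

3

Codon 1 UUG (Leu): third position 2-fold.
Codon 2 GUU (Val): third position 4-fold.
Codon 3 CUG (Leu): third position 4-fold.
Codon 4 UUU (Phe): third position 2-fold.
Codon 5 GCG (Ala): third position 4-fold.
Four-fold degenerate third positions: 3.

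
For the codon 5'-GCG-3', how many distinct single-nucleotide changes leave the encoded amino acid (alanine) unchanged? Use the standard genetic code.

Position 1: none → 0 synonymous.
Position 2: none → 0 synonymous.
Position 3: GCU, GCC, GCA → 3 synonymous.
Total: 0 + 0 + 3 = 3.

3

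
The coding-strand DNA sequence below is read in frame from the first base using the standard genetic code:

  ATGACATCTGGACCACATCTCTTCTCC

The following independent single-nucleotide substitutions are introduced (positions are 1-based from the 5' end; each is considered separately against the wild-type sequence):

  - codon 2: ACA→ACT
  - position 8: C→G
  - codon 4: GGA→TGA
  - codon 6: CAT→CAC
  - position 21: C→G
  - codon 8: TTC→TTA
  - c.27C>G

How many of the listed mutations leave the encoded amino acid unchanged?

Codon 2: ACA (Thr) → ACT (Thr) — synonymous.
Codon 3: TCT (Ser) → TGT (Cys) — missense.
Codon 4: GGA (Gly) → TGA (Stop) — nonsense.
Codon 6: CAT (His) → CAC (His) — synonymous.
Codon 7: CTC (Leu) → CTG (Leu) — synonymous.
Codon 8: TTC (Phe) → TTA (Leu) — missense.
Codon 9: TCC (Ser) → TCG (Ser) — synonymous.
Synonymous: 4 of 7.

4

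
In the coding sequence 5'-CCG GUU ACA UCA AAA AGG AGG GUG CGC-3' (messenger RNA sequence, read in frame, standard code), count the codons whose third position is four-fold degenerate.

Codon 1 CCG (Pro): third position 4-fold.
Codon 2 GUU (Val): third position 4-fold.
Codon 3 ACA (Thr): third position 4-fold.
Codon 4 UCA (Ser): third position 4-fold.
Codon 5 AAA (Lys): third position 2-fold.
Codon 6 AGG (Arg): third position 2-fold.
Codon 7 AGG (Arg): third position 2-fold.
Codon 8 GUG (Val): third position 4-fold.
Codon 9 CGC (Arg): third position 4-fold.
Four-fold degenerate third positions: 6.

6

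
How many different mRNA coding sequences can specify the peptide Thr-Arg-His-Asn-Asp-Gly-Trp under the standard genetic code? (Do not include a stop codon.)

Thr: 4 codons.
Arg: 6 codons.
His: 2 codons.
Asn: 2 codons.
Asp: 2 codons.
Gly: 4 codons.
Trp: 1 codon.
4 × 6 × 2 × 2 × 2 × 4 × 1 = 768.

768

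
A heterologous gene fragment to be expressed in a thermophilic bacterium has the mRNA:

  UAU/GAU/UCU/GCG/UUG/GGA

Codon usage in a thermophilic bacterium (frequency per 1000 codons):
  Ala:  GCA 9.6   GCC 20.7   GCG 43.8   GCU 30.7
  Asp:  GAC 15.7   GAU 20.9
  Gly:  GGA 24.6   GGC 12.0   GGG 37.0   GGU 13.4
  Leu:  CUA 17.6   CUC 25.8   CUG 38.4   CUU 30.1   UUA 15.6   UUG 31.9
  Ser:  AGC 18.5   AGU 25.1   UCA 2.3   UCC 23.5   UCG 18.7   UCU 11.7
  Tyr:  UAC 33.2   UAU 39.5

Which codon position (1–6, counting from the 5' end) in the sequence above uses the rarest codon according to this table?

Codon 1 UAU (Tyr): 39.5 per 1000.
Codon 2 GAU (Asp): 20.9 per 1000.
Codon 3 UCU (Ser): 11.7 per 1000.
Codon 4 GCG (Ala): 43.8 per 1000.
Codon 5 UUG (Leu): 31.9 per 1000.
Codon 6 GGA (Gly): 24.6 per 1000.
Lowest frequency is 11.7 at codon 3.

3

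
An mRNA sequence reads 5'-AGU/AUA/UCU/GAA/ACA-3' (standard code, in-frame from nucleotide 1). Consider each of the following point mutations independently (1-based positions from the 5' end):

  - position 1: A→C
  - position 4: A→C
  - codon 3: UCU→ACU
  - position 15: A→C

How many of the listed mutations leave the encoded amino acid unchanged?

Codon 1: AGU (Ser) → CGU (Arg) — missense.
Codon 2: AUA (Ile) → CUA (Leu) — missense.
Codon 3: UCU (Ser) → ACU (Thr) — missense.
Codon 5: ACA (Thr) → ACC (Thr) — synonymous.
Synonymous: 1 of 4.

1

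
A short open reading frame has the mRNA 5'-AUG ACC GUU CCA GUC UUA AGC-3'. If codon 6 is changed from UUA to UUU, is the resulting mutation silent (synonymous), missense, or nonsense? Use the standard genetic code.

Position 18 falls in codon 6: UUA → Leu.
After the substitution the codon is UUU → Phe.
Leu ≠ Phe, so this is a missense mutation.

missense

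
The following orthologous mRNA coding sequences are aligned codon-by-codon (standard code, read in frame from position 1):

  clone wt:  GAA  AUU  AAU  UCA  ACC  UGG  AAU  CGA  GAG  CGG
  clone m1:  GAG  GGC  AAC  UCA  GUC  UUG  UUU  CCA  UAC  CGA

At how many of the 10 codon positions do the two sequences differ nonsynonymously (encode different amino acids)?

6

Codon 1: GAA Glu / GAG Glu — synonymous.
Codon 2: AUU Ile / GGC Gly — nonsynonymous.
Codon 3: AAU Asn / AAC Asn — synonymous.
Codon 4: UCA Ser / UCA Ser — identical.
Codon 5: ACC Thr / GUC Val — nonsynonymous.
Codon 6: UGG Trp / UUG Leu — nonsynonymous.
Codon 7: AAU Asn / UUU Phe — nonsynonymous.
Codon 8: CGA Arg / CCA Pro — nonsynonymous.
Codon 9: GAG Glu / UAC Tyr — nonsynonymous.
Codon 10: CGG Arg / CGA Arg — synonymous.
Nonsynonymous differences: 6.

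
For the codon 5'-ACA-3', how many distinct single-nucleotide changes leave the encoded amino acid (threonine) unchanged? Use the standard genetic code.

3

Position 1: none → 0 synonymous.
Position 2: none → 0 synonymous.
Position 3: ACU, ACC, ACG → 3 synonymous.
Total: 0 + 0 + 3 = 3.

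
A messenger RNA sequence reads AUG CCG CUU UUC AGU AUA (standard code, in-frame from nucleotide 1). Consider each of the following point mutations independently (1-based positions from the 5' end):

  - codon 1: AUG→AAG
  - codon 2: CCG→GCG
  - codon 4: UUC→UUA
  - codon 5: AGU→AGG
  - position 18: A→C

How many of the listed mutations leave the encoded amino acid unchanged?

1

Codon 1: AUG (Met) → AAG (Lys) — missense.
Codon 2: CCG (Pro) → GCG (Ala) — missense.
Codon 4: UUC (Phe) → UUA (Leu) — missense.
Codon 5: AGU (Ser) → AGG (Arg) — missense.
Codon 6: AUA (Ile) → AUC (Ile) — synonymous.
Synonymous: 1 of 5.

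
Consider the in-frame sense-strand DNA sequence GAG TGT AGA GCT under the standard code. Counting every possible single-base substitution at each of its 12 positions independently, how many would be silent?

7

Codon 1 (GAG, Glu): 1 synonymous substitution.
Codon 2 (TGT, Cys): 1 synonymous substitution.
Codon 3 (AGA, Arg): 2 synonymous substitutions.
Codon 4 (GCT, Ala): 3 synonymous substitutions.
Total: 1 + 1 + 2 + 3 = 7.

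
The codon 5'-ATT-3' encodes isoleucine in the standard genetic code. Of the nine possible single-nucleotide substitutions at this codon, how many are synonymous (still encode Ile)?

2

Position 1: none → 0 synonymous.
Position 2: none → 0 synonymous.
Position 3: ATC, ATA → 2 synonymous.
Total: 0 + 0 + 2 = 2.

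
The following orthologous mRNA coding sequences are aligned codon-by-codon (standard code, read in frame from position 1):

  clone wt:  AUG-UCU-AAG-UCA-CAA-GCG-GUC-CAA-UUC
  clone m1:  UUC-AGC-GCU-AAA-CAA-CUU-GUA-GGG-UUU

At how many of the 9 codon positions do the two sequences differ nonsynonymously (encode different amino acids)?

Codon 1: AUG Met / UUC Phe — nonsynonymous.
Codon 2: UCU Ser / AGC Ser — synonymous.
Codon 3: AAG Lys / GCU Ala — nonsynonymous.
Codon 4: UCA Ser / AAA Lys — nonsynonymous.
Codon 5: CAA Gln / CAA Gln — identical.
Codon 6: GCG Ala / CUU Leu — nonsynonymous.
Codon 7: GUC Val / GUA Val — synonymous.
Codon 8: CAA Gln / GGG Gly — nonsynonymous.
Codon 9: UUC Phe / UUU Phe — synonymous.
Nonsynonymous differences: 5.

5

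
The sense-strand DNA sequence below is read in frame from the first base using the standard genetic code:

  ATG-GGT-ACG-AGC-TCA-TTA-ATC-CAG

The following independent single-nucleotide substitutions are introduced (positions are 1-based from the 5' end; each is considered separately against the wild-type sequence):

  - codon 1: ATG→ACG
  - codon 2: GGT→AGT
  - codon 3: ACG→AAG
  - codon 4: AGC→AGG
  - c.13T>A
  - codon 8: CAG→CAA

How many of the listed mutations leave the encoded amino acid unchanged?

1

Codon 1: ATG (Met) → ACG (Thr) — missense.
Codon 2: GGT (Gly) → AGT (Ser) — missense.
Codon 3: ACG (Thr) → AAG (Lys) — missense.
Codon 4: AGC (Ser) → AGG (Arg) — missense.
Codon 5: TCA (Ser) → ACA (Thr) — missense.
Codon 8: CAG (Gln) → CAA (Gln) — synonymous.
Synonymous: 1 of 6.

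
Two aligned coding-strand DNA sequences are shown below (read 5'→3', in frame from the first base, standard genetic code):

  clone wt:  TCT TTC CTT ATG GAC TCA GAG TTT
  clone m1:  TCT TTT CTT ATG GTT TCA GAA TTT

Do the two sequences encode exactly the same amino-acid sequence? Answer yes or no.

no

Codon 1: TCT Ser / TCT Ser — identical.
Codon 2: TTC Phe / TTT Phe — synonymous.
Codon 3: CTT Leu / CTT Leu — identical.
Codon 4: ATG Met / ATG Met — identical.
Codon 5: GAC Asp / GTT Val — nonsynonymous.
Codon 6: TCA Ser / TCA Ser — identical.
Codon 7: GAG Glu / GAA Glu — synonymous.
Codon 8: TTT Phe / TTT Phe — identical.
Nonsynonymous differences: 1 → different protein.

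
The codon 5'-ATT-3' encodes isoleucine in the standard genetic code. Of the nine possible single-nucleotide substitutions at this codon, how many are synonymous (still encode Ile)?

Position 1: none → 0 synonymous.
Position 2: none → 0 synonymous.
Position 3: ATC, ATA → 2 synonymous.
Total: 0 + 0 + 2 = 2.

2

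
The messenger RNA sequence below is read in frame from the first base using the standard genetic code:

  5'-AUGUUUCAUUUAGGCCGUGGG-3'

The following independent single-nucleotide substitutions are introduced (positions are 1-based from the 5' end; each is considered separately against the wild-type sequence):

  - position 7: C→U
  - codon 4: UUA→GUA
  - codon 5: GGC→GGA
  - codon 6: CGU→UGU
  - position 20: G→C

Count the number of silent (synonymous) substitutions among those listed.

Codon 3: CAU (His) → UAU (Tyr) — missense.
Codon 4: UUA (Leu) → GUA (Val) — missense.
Codon 5: GGC (Gly) → GGA (Gly) — synonymous.
Codon 6: CGU (Arg) → UGU (Cys) — missense.
Codon 7: GGG (Gly) → GCG (Ala) — missense.
Synonymous: 1 of 5.

1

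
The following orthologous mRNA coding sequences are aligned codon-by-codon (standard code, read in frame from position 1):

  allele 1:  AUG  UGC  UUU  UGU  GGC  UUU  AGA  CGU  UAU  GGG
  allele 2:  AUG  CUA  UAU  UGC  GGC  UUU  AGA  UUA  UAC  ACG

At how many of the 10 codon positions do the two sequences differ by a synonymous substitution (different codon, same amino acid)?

2

Codon 1: AUG Met / AUG Met — identical.
Codon 2: UGC Cys / CUA Leu — nonsynonymous.
Codon 3: UUU Phe / UAU Tyr — nonsynonymous.
Codon 4: UGU Cys / UGC Cys — synonymous.
Codon 5: GGC Gly / GGC Gly — identical.
Codon 6: UUU Phe / UUU Phe — identical.
Codon 7: AGA Arg / AGA Arg — identical.
Codon 8: CGU Arg / UUA Leu — nonsynonymous.
Codon 9: UAU Tyr / UAC Tyr — synonymous.
Codon 10: GGG Gly / ACG Thr — nonsynonymous.
Synonymous differences: 2.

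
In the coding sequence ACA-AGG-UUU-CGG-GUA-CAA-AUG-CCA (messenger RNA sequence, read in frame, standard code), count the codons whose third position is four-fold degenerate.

4

Codon 1 ACA (Thr): third position 4-fold.
Codon 2 AGG (Arg): third position 2-fold.
Codon 3 UUU (Phe): third position 2-fold.
Codon 4 CGG (Arg): third position 4-fold.
Codon 5 GUA (Val): third position 4-fold.
Codon 6 CAA (Gln): third position 2-fold.
Codon 7 AUG (Met): third position 1-fold.
Codon 8 CCA (Pro): third position 4-fold.
Four-fold degenerate third positions: 4.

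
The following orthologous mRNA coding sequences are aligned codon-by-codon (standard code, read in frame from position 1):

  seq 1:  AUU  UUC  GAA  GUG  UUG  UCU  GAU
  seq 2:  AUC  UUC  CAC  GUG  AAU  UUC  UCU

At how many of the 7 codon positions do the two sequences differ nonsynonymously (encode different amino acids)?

4

Codon 1: AUU Ile / AUC Ile — synonymous.
Codon 2: UUC Phe / UUC Phe — identical.
Codon 3: GAA Glu / CAC His — nonsynonymous.
Codon 4: GUG Val / GUG Val — identical.
Codon 5: UUG Leu / AAU Asn — nonsynonymous.
Codon 6: UCU Ser / UUC Phe — nonsynonymous.
Codon 7: GAU Asp / UCU Ser — nonsynonymous.
Nonsynonymous differences: 4.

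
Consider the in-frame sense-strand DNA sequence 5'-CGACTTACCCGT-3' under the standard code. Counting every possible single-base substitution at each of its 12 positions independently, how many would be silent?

13

Codon 1 (CGA, Arg): 4 synonymous substitutions.
Codon 2 (CTT, Leu): 3 synonymous substitutions.
Codon 3 (ACC, Thr): 3 synonymous substitutions.
Codon 4 (CGT, Arg): 3 synonymous substitutions.
Total: 4 + 3 + 3 + 3 = 13.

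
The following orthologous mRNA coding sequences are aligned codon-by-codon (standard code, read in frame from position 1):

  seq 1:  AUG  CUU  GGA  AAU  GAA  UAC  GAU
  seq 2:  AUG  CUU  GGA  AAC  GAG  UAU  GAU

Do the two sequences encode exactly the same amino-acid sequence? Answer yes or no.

yes

Codon 1: AUG Met / AUG Met — identical.
Codon 2: CUU Leu / CUU Leu — identical.
Codon 3: GGA Gly / GGA Gly — identical.
Codon 4: AAU Asn / AAC Asn — synonymous.
Codon 5: GAA Glu / GAG Glu — synonymous.
Codon 6: UAC Tyr / UAU Tyr — synonymous.
Codon 7: GAU Asp / GAU Asp — identical.
Nonsynonymous differences: 0 → same protein.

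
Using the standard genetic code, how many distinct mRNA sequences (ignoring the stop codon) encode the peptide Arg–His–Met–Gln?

Arg: 6 codons.
His: 2 codons.
Met: 1 codon.
Gln: 2 codons.
6 × 2 × 1 × 2 = 24.

24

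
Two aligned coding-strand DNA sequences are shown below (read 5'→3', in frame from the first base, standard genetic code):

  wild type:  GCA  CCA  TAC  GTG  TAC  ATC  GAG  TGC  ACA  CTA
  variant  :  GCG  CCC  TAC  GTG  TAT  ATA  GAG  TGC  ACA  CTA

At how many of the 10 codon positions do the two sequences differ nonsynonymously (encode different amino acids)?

Codon 1: GCA Ala / GCG Ala — synonymous.
Codon 2: CCA Pro / CCC Pro — synonymous.
Codon 3: TAC Tyr / TAC Tyr — identical.
Codon 4: GTG Val / GTG Val — identical.
Codon 5: TAC Tyr / TAT Tyr — synonymous.
Codon 6: ATC Ile / ATA Ile — synonymous.
Codon 7: GAG Glu / GAG Glu — identical.
Codon 8: TGC Cys / TGC Cys — identical.
Codon 9: ACA Thr / ACA Thr — identical.
Codon 10: CTA Leu / CTA Leu — identical.
Nonsynonymous differences: 0.

0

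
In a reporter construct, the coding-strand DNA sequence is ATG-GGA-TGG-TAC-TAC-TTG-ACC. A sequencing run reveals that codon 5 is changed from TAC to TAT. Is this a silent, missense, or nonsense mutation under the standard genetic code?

silent

Position 15 falls in codon 5: TAC → Tyr.
After the substitution the codon is TAT → Tyr.
Both encode Tyr, so the change is synonymous.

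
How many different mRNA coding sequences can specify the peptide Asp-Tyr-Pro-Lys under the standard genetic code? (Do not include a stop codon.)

Asp: 2 codons.
Tyr: 2 codons.
Pro: 4 codons.
Lys: 2 codons.
2 × 2 × 4 × 2 = 32.

32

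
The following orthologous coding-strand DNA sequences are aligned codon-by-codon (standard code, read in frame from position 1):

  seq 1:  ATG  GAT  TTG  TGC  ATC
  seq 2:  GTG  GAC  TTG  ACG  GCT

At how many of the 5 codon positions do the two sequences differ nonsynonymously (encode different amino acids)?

3

Codon 1: ATG Met / GTG Val — nonsynonymous.
Codon 2: GAT Asp / GAC Asp — synonymous.
Codon 3: TTG Leu / TTG Leu — identical.
Codon 4: TGC Cys / ACG Thr — nonsynonymous.
Codon 5: ATC Ile / GCT Ala — nonsynonymous.
Nonsynonymous differences: 3.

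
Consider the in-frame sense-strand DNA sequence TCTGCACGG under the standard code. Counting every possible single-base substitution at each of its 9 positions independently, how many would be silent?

10

Codon 1 (TCT, Ser): 3 synonymous substitutions.
Codon 2 (GCA, Ala): 3 synonymous substitutions.
Codon 3 (CGG, Arg): 4 synonymous substitutions.
Total: 3 + 3 + 4 = 10.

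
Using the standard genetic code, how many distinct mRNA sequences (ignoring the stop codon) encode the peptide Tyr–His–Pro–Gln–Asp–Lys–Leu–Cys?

1536

Tyr: 2 codons.
His: 2 codons.
Pro: 4 codons.
Gln: 2 codons.
Asp: 2 codons.
Lys: 2 codons.
Leu: 6 codons.
Cys: 2 codons.
2 × 2 × 4 × 2 × 2 × 2 × 6 × 2 = 1536.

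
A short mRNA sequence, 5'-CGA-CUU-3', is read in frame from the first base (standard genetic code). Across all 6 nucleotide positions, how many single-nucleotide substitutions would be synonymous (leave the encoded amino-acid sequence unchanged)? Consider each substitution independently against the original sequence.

7

Codon 1 (CGA, Arg): 4 synonymous substitutions.
Codon 2 (CUU, Leu): 3 synonymous substitutions.
Total: 4 + 3 = 7.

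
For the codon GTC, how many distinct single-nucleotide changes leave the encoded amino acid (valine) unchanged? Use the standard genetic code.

3

Position 1: none → 0 synonymous.
Position 2: none → 0 synonymous.
Position 3: GTT, GTA, GTG → 3 synonymous.
Total: 0 + 0 + 3 = 3.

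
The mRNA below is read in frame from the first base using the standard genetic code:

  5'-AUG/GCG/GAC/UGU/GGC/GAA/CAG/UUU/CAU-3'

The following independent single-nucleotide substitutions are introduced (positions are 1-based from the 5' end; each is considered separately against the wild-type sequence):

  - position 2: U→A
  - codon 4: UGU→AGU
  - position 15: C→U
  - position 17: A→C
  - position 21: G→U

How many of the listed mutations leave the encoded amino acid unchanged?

1

Codon 1: AUG (Met) → AAG (Lys) — missense.
Codon 4: UGU (Cys) → AGU (Ser) — missense.
Codon 5: GGC (Gly) → GGU (Gly) — synonymous.
Codon 6: GAA (Glu) → GCA (Ala) — missense.
Codon 7: CAG (Gln) → CAU (His) — missense.
Synonymous: 1 of 5.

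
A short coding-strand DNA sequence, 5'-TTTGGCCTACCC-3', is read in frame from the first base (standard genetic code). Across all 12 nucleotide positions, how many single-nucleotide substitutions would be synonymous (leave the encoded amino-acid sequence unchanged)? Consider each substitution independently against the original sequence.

11

Codon 1 (TTT, Phe): 1 synonymous substitution.
Codon 2 (GGC, Gly): 3 synonymous substitutions.
Codon 3 (CTA, Leu): 4 synonymous substitutions.
Codon 4 (CCC, Pro): 3 synonymous substitutions.
Total: 1 + 3 + 4 + 3 = 11.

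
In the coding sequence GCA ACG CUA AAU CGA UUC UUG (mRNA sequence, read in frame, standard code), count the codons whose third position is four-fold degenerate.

Codon 1 GCA (Ala): third position 4-fold.
Codon 2 ACG (Thr): third position 4-fold.
Codon 3 CUA (Leu): third position 4-fold.
Codon 4 AAU (Asn): third position 2-fold.
Codon 5 CGA (Arg): third position 4-fold.
Codon 6 UUC (Phe): third position 2-fold.
Codon 7 UUG (Leu): third position 2-fold.
Four-fold degenerate third positions: 4.

4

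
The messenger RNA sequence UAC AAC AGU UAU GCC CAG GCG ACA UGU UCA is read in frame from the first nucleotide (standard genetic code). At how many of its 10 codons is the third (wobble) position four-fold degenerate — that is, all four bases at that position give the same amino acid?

4

Codon 1 UAC (Tyr): third position 2-fold.
Codon 2 AAC (Asn): third position 2-fold.
Codon 3 AGU (Ser): third position 2-fold.
Codon 4 UAU (Tyr): third position 2-fold.
Codon 5 GCC (Ala): third position 4-fold.
Codon 6 CAG (Gln): third position 2-fold.
Codon 7 GCG (Ala): third position 4-fold.
Codon 8 ACA (Thr): third position 4-fold.
Codon 9 UGU (Cys): third position 2-fold.
Codon 10 UCA (Ser): third position 4-fold.
Four-fold degenerate third positions: 4.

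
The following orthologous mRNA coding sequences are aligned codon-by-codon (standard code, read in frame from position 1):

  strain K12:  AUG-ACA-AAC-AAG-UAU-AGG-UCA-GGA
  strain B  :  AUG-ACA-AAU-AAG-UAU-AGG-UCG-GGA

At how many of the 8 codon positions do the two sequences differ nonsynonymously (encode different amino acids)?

0

Codon 1: AUG Met / AUG Met — identical.
Codon 2: ACA Thr / ACA Thr — identical.
Codon 3: AAC Asn / AAU Asn — synonymous.
Codon 4: AAG Lys / AAG Lys — identical.
Codon 5: UAU Tyr / UAU Tyr — identical.
Codon 6: AGG Arg / AGG Arg — identical.
Codon 7: UCA Ser / UCG Ser — synonymous.
Codon 8: GGA Gly / GGA Gly — identical.
Nonsynonymous differences: 0.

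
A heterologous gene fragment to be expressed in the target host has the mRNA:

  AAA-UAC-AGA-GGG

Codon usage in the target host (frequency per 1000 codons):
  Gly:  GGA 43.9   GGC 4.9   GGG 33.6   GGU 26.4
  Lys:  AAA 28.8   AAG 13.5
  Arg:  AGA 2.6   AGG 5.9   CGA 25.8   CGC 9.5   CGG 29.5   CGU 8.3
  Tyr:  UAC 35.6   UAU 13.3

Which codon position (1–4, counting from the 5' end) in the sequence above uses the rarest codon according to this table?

Codon 1 AAA (Lys): 28.8 per 1000.
Codon 2 UAC (Tyr): 35.6 per 1000.
Codon 3 AGA (Arg): 2.6 per 1000.
Codon 4 GGG (Gly): 33.6 per 1000.
Lowest frequency is 2.6 at codon 3.

3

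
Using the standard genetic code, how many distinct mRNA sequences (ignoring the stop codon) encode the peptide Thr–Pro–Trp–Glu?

32

Thr: 4 codons.
Pro: 4 codons.
Trp: 1 codon.
Glu: 2 codons.
4 × 4 × 1 × 2 = 32.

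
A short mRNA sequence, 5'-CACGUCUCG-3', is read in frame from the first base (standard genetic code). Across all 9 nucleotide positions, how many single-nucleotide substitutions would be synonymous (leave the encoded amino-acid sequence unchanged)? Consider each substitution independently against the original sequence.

Codon 1 (CAC, His): 1 synonymous substitution.
Codon 2 (GUC, Val): 3 synonymous substitutions.
Codon 3 (UCG, Ser): 3 synonymous substitutions.
Total: 1 + 3 + 3 = 7.

7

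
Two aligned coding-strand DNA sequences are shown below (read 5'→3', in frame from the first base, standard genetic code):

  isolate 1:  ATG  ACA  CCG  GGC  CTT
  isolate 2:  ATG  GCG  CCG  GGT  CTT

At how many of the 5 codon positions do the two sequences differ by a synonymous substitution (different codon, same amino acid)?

1

Codon 1: ATG Met / ATG Met — identical.
Codon 2: ACA Thr / GCG Ala — nonsynonymous.
Codon 3: CCG Pro / CCG Pro — identical.
Codon 4: GGC Gly / GGT Gly — synonymous.
Codon 5: CTT Leu / CTT Leu — identical.
Synonymous differences: 1.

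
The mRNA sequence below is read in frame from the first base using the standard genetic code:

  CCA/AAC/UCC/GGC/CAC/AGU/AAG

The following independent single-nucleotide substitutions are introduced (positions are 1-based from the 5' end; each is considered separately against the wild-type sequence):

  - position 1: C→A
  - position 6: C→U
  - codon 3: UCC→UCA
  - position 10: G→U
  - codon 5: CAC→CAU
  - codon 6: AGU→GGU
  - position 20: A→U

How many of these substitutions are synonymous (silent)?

3

Codon 1: CCA (Pro) → ACA (Thr) — missense.
Codon 2: AAC (Asn) → AAU (Asn) — synonymous.
Codon 3: UCC (Ser) → UCA (Ser) — synonymous.
Codon 4: GGC (Gly) → UGC (Cys) — missense.
Codon 5: CAC (His) → CAU (His) — synonymous.
Codon 6: AGU (Ser) → GGU (Gly) — missense.
Codon 7: AAG (Lys) → AUG (Met) — missense.
Synonymous: 3 of 7.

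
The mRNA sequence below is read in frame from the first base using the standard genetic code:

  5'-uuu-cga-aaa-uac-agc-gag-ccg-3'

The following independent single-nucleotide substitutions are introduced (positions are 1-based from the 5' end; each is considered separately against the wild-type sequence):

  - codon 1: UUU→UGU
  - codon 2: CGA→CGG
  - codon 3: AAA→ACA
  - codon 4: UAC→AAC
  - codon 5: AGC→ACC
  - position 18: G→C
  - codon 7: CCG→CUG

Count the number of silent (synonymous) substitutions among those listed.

1

Codon 1: UUU (Phe) → UGU (Cys) — missense.
Codon 2: CGA (Arg) → CGG (Arg) — synonymous.
Codon 3: AAA (Lys) → ACA (Thr) — missense.
Codon 4: UAC (Tyr) → AAC (Asn) — missense.
Codon 5: AGC (Ser) → ACC (Thr) — missense.
Codon 6: GAG (Glu) → GAC (Asp) — missense.
Codon 7: CCG (Pro) → CUG (Leu) — missense.
Synonymous: 1 of 7.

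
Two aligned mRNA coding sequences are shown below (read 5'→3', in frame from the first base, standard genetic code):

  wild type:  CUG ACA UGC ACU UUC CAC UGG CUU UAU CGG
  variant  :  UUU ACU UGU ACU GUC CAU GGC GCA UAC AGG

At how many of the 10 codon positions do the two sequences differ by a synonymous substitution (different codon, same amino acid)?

Codon 1: CUG Leu / UUU Phe — nonsynonymous.
Codon 2: ACA Thr / ACU Thr — synonymous.
Codon 3: UGC Cys / UGU Cys — synonymous.
Codon 4: ACU Thr / ACU Thr — identical.
Codon 5: UUC Phe / GUC Val — nonsynonymous.
Codon 6: CAC His / CAU His — synonymous.
Codon 7: UGG Trp / GGC Gly — nonsynonymous.
Codon 8: CUU Leu / GCA Ala — nonsynonymous.
Codon 9: UAU Tyr / UAC Tyr — synonymous.
Codon 10: CGG Arg / AGG Arg — synonymous.
Synonymous differences: 5.

5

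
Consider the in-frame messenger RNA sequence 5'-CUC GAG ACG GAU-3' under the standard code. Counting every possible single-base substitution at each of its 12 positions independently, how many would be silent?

Codon 1 (CUC, Leu): 3 synonymous substitutions.
Codon 2 (GAG, Glu): 1 synonymous substitution.
Codon 3 (ACG, Thr): 3 synonymous substitutions.
Codon 4 (GAU, Asp): 1 synonymous substitution.
Total: 3 + 1 + 3 + 1 = 8.

8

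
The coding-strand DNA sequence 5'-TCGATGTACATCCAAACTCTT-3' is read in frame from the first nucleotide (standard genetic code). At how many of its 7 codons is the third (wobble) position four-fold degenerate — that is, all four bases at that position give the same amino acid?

3

Codon 1 TCG (Ser): third position 4-fold.
Codon 2 ATG (Met): third position 1-fold.
Codon 3 TAC (Tyr): third position 2-fold.
Codon 4 ATC (Ile): third position 3-fold.
Codon 5 CAA (Gln): third position 2-fold.
Codon 6 ACT (Thr): third position 4-fold.
Codon 7 CTT (Leu): third position 4-fold.
Four-fold degenerate third positions: 3.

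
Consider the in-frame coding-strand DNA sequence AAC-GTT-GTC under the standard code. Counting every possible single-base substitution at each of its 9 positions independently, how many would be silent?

Codon 1 (AAC, Asn): 1 synonymous substitution.
Codon 2 (GTT, Val): 3 synonymous substitutions.
Codon 3 (GTC, Val): 3 synonymous substitutions.
Total: 1 + 3 + 3 = 7.

7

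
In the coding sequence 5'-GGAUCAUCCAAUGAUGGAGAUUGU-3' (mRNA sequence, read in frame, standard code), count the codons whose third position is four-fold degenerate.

4

Codon 1 GGA (Gly): third position 4-fold.
Codon 2 UCA (Ser): third position 4-fold.
Codon 3 UCC (Ser): third position 4-fold.
Codon 4 AAU (Asn): third position 2-fold.
Codon 5 GAU (Asp): third position 2-fold.
Codon 6 GGA (Gly): third position 4-fold.
Codon 7 GAU (Asp): third position 2-fold.
Codon 8 UGU (Cys): third position 2-fold.
Four-fold degenerate third positions: 4.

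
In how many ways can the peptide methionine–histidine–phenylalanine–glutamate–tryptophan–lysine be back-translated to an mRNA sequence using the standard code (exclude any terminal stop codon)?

Met: 1 codon.
His: 2 codons.
Phe: 2 codons.
Glu: 2 codons.
Trp: 1 codon.
Lys: 2 codons.
1 × 2 × 2 × 2 × 1 × 2 = 16.

16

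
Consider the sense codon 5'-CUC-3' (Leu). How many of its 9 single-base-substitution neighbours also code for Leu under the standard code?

Position 1: none → 0 synonymous.
Position 2: none → 0 synonymous.
Position 3: CUU, CUA, CUG → 3 synonymous.
Total: 0 + 0 + 3 = 3.

3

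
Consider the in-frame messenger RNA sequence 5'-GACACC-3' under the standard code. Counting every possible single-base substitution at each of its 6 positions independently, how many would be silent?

4

Codon 1 (GAC, Asp): 1 synonymous substitution.
Codon 2 (ACC, Thr): 3 synonymous substitutions.
Total: 1 + 3 = 4.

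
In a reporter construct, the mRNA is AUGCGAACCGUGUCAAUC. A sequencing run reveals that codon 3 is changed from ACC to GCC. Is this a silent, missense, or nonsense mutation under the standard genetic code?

Position 7 falls in codon 3: ACC → Thr.
After the substitution the codon is GCC → Ala.
Thr ≠ Ala, so this is a missense mutation.

missense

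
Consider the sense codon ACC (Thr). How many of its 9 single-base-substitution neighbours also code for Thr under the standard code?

3

Position 1: none → 0 synonymous.
Position 2: none → 0 synonymous.
Position 3: ACT, ACA, ACG → 3 synonymous.
Total: 0 + 0 + 3 = 3.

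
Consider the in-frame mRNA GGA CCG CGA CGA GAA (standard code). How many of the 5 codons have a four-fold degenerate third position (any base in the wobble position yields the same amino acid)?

4

Codon 1 GGA (Gly): third position 4-fold.
Codon 2 CCG (Pro): third position 4-fold.
Codon 3 CGA (Arg): third position 4-fold.
Codon 4 CGA (Arg): third position 4-fold.
Codon 5 GAA (Glu): third position 2-fold.
Four-fold degenerate third positions: 4.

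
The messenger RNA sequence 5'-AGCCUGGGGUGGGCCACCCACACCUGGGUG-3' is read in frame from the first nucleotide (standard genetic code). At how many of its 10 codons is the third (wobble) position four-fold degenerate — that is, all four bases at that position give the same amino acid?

Codon 1 AGC (Ser): third position 2-fold.
Codon 2 CUG (Leu): third position 4-fold.
Codon 3 GGG (Gly): third position 4-fold.
Codon 4 UGG (Trp): third position 1-fold.
Codon 5 GCC (Ala): third position 4-fold.
Codon 6 ACC (Thr): third position 4-fold.
Codon 7 CAC (His): third position 2-fold.
Codon 8 ACC (Thr): third position 4-fold.
Codon 9 UGG (Trp): third position 1-fold.
Codon 10 GUG (Val): third position 4-fold.
Four-fold degenerate third positions: 6.

6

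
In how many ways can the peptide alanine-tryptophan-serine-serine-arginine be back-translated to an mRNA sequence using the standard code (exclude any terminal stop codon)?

Ala: 4 codons.
Trp: 1 codon.
Ser: 6 codons.
Ser: 6 codons.
Arg: 6 codons.
4 × 1 × 6 × 6 × 6 = 864.

864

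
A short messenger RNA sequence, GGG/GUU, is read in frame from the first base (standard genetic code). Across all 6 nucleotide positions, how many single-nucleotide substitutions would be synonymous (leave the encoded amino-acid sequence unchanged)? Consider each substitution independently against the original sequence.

Codon 1 (GGG, Gly): 3 synonymous substitutions.
Codon 2 (GUU, Val): 3 synonymous substitutions.
Total: 3 + 3 = 6.

6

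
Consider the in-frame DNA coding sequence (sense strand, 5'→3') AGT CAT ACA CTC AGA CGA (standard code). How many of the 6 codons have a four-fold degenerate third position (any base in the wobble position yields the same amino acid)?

Codon 1 AGT (Ser): third position 2-fold.
Codon 2 CAT (His): third position 2-fold.
Codon 3 ACA (Thr): third position 4-fold.
Codon 4 CTC (Leu): third position 4-fold.
Codon 5 AGA (Arg): third position 2-fold.
Codon 6 CGA (Arg): third position 4-fold.
Four-fold degenerate third positions: 3.

3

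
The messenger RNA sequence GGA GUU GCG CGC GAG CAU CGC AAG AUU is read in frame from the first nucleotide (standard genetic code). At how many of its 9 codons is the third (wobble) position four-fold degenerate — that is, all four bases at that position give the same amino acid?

Codon 1 GGA (Gly): third position 4-fold.
Codon 2 GUU (Val): third position 4-fold.
Codon 3 GCG (Ala): third position 4-fold.
Codon 4 CGC (Arg): third position 4-fold.
Codon 5 GAG (Glu): third position 2-fold.
Codon 6 CAU (His): third position 2-fold.
Codon 7 CGC (Arg): third position 4-fold.
Codon 8 AAG (Lys): third position 2-fold.
Codon 9 AUU (Ile): third position 3-fold.
Four-fold degenerate third positions: 5.

5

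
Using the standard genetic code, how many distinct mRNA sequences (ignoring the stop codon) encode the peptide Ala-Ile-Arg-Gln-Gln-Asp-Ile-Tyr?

3456

Ala: 4 codons.
Ile: 3 codons.
Arg: 6 codons.
Gln: 2 codons.
Gln: 2 codons.
Asp: 2 codons.
Ile: 3 codons.
Tyr: 2 codons.
4 × 3 × 6 × 2 × 2 × 2 × 3 × 2 = 3456.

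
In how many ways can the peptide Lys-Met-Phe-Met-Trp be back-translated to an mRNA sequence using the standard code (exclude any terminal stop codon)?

Lys: 2 codons.
Met: 1 codon.
Phe: 2 codons.
Met: 1 codon.
Trp: 1 codon.
2 × 1 × 2 × 1 × 1 = 4.

4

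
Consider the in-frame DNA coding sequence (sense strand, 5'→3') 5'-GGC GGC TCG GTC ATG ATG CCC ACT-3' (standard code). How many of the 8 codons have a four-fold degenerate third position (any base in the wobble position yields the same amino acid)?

6

Codon 1 GGC (Gly): third position 4-fold.
Codon 2 GGC (Gly): third position 4-fold.
Codon 3 TCG (Ser): third position 4-fold.
Codon 4 GTC (Val): third position 4-fold.
Codon 5 ATG (Met): third position 1-fold.
Codon 6 ATG (Met): third position 1-fold.
Codon 7 CCC (Pro): third position 4-fold.
Codon 8 ACT (Thr): third position 4-fold.
Four-fold degenerate third positions: 6.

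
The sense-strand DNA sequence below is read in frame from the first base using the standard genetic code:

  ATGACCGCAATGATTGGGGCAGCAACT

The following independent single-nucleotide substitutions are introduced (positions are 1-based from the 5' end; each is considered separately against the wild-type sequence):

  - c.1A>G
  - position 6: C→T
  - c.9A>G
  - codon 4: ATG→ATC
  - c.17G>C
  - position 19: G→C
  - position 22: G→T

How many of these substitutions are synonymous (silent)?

Codon 1: ATG (Met) → GTG (Val) — missense.
Codon 2: ACC (Thr) → ACT (Thr) — synonymous.
Codon 3: GCA (Ala) → GCG (Ala) — synonymous.
Codon 4: ATG (Met) → ATC (Ile) — missense.
Codon 6: GGG (Gly) → GCG (Ala) — missense.
Codon 7: GCA (Ala) → CCA (Pro) — missense.
Codon 8: GCA (Ala) → TCA (Ser) — missense.
Synonymous: 2 of 7.

2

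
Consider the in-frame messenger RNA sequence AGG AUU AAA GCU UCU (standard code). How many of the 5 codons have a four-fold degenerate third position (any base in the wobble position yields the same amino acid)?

Codon 1 AGG (Arg): third position 2-fold.
Codon 2 AUU (Ile): third position 3-fold.
Codon 3 AAA (Lys): third position 2-fold.
Codon 4 GCU (Ala): third position 4-fold.
Codon 5 UCU (Ser): third position 4-fold.
Four-fold degenerate third positions: 2.

2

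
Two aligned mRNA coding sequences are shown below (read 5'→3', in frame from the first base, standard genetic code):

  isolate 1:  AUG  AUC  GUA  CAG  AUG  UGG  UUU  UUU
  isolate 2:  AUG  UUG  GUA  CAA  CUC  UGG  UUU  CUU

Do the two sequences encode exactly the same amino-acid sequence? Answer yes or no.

Codon 1: AUG Met / AUG Met — identical.
Codon 2: AUC Ile / UUG Leu — nonsynonymous.
Codon 3: GUA Val / GUA Val — identical.
Codon 4: CAG Gln / CAA Gln — synonymous.
Codon 5: AUG Met / CUC Leu — nonsynonymous.
Codon 6: UGG Trp / UGG Trp — identical.
Codon 7: UUU Phe / UUU Phe — identical.
Codon 8: UUU Phe / CUU Leu — nonsynonymous.
Nonsynonymous differences: 3 → different protein.

no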